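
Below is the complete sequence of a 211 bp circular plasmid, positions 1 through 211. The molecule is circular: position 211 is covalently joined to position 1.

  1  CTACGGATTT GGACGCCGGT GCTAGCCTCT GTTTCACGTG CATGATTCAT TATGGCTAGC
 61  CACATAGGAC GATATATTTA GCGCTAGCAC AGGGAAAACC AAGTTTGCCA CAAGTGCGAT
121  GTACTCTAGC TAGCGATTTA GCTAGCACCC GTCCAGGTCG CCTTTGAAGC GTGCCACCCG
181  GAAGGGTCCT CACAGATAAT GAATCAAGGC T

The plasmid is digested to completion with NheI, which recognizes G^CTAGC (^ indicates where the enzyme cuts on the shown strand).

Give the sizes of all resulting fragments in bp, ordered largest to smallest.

91, 46, 34, 28, 12 bp

NheI sites (GCTAGC) start at positions 21, 55, 83, 129, 141.
NheI cuts after the first base of each site, so after positions 21, 55, 83, 129, 141.
Circular molecule, 5 cuts → 5 fragments:
  22–55 → 34 bp
  56–83 → 28 bp
  84–129 → 46 bp
  130–141 → 12 bp
  142–211 then 1–21 → 70 + 21 = 91 bp
Sorted largest to smallest: 91, 46, 34, 28, 12 bp.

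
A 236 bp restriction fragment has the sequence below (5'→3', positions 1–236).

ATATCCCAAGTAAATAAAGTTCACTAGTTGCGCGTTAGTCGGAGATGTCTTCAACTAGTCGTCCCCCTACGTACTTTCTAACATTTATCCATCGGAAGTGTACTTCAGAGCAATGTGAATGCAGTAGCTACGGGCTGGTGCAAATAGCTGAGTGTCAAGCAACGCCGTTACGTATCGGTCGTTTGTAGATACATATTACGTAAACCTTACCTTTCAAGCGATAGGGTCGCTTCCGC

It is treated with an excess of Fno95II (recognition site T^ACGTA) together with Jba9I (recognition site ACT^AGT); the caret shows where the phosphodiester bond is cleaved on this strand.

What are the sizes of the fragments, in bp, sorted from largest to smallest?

Fno95II sites (TACGTA) start at positions 68, 169, 197.
Fno95II cuts after the first base of each site, so after positions 68, 169, 197.
Jba9I sites (ACTAGT) start at positions 23, 54.
Jba9I cuts after base 3 of each site, so after positions 25, 56.
Combined cut positions: 25, 56, 68, 169, 197.
Linear molecule, 5 cuts → 6 fragments:
  1–25 → 25 bp
  26–56 → 31 bp
  57–68 → 12 bp
  69–169 → 101 bp
  170–197 → 28 bp
  198–236 → 39 bp
Sorted largest to smallest: 101, 39, 31, 28, 25, 12 bp.

101, 39, 31, 28, 25, 12 bp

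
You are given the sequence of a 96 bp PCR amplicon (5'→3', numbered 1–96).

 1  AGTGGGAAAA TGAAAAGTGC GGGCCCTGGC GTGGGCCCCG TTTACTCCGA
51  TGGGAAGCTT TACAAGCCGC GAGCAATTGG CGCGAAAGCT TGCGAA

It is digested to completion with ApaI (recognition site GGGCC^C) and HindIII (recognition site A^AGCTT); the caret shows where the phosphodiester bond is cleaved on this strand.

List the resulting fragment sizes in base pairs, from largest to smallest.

ApaI sites (GGGCCC) start at positions 21, 33.
ApaI cuts after base 5 of each site (before the last base), so after positions 25, 37.
HindIII sites (AAGCTT) start at positions 55, 86.
HindIII cuts after the first base of each site, so after positions 55, 86.
Combined cut positions: 25, 37, 55, 86.
Linear molecule, 4 cuts → 5 fragments:
  1–25 → 25 bp
  26–37 → 12 bp
  38–55 → 18 bp
  56–86 → 31 bp
  87–96 → 10 bp
Sorted largest to smallest: 31, 25, 18, 12, 10 bp.

31, 25, 18, 12, 10 bp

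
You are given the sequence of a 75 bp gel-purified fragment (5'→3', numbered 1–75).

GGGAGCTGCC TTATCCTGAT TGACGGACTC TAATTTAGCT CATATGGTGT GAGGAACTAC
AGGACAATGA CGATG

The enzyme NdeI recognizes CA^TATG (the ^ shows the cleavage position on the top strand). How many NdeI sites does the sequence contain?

1

CATATG occurs starting at position 41.
NdeI cuts at 1 site.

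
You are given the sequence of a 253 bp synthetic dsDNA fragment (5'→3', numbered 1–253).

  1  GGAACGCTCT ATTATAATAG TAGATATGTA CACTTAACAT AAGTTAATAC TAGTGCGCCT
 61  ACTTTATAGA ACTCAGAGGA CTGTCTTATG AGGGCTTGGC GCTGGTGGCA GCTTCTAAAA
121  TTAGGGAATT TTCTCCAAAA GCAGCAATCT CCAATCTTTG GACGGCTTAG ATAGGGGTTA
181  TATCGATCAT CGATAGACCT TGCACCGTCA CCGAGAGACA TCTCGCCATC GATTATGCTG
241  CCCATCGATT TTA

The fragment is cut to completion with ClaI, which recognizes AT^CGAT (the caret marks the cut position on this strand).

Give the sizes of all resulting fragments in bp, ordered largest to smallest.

ClaI sites (ATCGAT) start at positions 182, 189, 228, 244.
ClaI cuts after base 2 of each site, so after positions 183, 190, 229, 245.
Linear molecule, 4 cuts → 5 fragments:
  1–183 → 183 bp
  184–190 → 7 bp
  191–229 → 39 bp
  230–245 → 16 bp
  246–253 → 8 bp
Sorted largest to smallest: 183, 39, 16, 8, 7 bp.

183, 39, 16, 8, 7 bp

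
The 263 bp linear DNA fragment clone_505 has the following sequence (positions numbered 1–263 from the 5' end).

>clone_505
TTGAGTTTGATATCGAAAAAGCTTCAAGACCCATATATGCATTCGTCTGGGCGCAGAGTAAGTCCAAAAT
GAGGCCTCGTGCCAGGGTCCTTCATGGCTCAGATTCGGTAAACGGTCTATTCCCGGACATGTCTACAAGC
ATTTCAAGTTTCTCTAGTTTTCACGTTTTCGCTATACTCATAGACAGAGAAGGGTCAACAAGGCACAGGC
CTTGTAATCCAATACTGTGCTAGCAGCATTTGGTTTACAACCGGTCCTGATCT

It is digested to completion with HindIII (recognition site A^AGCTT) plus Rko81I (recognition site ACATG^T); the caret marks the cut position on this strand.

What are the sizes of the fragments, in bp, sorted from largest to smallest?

The HindIII site (AAGCTT) starts at position 19.
HindIII cuts after the first base of each site, so after position 19.
The Rko81I site (ACATGT) starts at position 127.
Rko81I cuts after base 5 of each site (before the last base), so after position 131.
Combined cut positions: 19, 131.
Linear molecule, 2 cuts → 3 fragments:
  1–19 → 19 bp
  20–131 → 112 bp
  132–263 → 132 bp
Sorted largest to smallest: 132, 112, 19 bp.

132, 112, 19 bp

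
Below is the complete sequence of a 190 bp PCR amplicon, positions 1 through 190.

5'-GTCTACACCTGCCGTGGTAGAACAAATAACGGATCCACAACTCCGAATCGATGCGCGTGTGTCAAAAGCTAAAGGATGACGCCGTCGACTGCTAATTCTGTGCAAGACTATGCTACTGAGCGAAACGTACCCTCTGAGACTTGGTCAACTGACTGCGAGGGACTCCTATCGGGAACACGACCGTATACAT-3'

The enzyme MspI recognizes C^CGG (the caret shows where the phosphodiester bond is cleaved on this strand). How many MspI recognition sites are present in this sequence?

0

No occurrence of CCGG is present in the sequence.
MspI does not cut: 0 sites.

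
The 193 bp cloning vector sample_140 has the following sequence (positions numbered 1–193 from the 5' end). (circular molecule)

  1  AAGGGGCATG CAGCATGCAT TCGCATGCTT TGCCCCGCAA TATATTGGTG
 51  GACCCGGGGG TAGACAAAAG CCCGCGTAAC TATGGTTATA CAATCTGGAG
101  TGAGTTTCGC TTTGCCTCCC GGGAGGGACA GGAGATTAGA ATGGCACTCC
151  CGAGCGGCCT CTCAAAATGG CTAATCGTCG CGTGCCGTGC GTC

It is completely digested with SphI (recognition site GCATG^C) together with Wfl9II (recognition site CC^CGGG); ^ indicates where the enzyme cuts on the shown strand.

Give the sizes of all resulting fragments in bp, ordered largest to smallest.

SphI sites (GCATGC) start at positions 6, 13, 23.
SphI cuts after base 5 of each site (before the last base), so after positions 10, 17, 27.
Wfl9II sites (CCCGGG) start at positions 53, 118.
Wfl9II cuts after base 2 of each site, so after positions 54, 119.
Combined cut positions: 10, 17, 27, 54, 119.
Circular molecule, 5 cuts → 5 fragments:
  11–17 → 7 bp
  18–27 → 10 bp
  28–54 → 27 bp
  55–119 → 65 bp
  120–193 then 1–10 → 74 + 10 = 84 bp
Sorted largest to smallest: 84, 65, 27, 10, 7 bp.

84, 65, 27, 10, 7 bp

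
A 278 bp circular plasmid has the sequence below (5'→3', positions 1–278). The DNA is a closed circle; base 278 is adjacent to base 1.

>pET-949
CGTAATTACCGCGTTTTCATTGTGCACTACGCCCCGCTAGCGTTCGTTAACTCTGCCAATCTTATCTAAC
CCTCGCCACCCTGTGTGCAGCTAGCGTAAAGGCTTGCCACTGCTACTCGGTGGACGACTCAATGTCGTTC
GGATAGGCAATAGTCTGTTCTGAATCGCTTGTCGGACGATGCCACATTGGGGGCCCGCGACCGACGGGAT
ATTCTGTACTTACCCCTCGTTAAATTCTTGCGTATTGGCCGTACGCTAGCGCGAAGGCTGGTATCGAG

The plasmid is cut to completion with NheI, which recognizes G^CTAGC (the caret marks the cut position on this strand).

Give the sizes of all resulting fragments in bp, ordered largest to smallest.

NheI sites (GCTAGC) start at positions 36, 90, 255.
NheI cuts after the first base of each site, so after positions 36, 90, 255.
Circular molecule, 3 cuts → 3 fragments:
  37–90 → 54 bp
  91–255 → 165 bp
  256–278 then 1–36 → 23 + 36 = 59 bp
Sorted largest to smallest: 165, 59, 54 bp.

165, 59, 54 bp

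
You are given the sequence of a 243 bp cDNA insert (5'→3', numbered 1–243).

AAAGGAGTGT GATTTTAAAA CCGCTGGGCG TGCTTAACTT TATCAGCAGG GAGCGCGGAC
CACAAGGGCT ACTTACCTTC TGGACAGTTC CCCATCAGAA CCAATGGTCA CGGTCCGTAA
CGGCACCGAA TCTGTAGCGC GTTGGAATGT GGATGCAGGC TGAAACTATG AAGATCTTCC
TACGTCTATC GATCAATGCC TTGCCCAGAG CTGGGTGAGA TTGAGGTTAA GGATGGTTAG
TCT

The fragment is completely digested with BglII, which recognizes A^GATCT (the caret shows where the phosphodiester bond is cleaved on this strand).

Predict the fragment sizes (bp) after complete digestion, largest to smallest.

The BglII site (AGATCT) starts at position 172.
BglII cuts after the first base of each site, so after position 172.
Linear molecule, 1 cut → 2 fragments:
  1–172 → 172 bp
  173–243 → 71 bp
Sorted largest to smallest: 172, 71 bp.

172, 71 bp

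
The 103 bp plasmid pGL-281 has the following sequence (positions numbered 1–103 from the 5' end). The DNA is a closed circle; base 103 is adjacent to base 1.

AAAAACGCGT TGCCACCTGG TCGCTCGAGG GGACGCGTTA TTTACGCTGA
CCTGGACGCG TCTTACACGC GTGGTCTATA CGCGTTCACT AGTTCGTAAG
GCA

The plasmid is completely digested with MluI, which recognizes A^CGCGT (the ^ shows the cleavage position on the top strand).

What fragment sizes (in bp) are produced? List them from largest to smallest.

MluI sites (ACGCGT) start at positions 5, 33, 56, 67, 80.
MluI cuts after the first base of each site, so after positions 5, 33, 56, 67, 80.
Circular molecule, 5 cuts → 5 fragments:
  6–33 → 28 bp
  34–56 → 23 bp
  57–67 → 11 bp
  68–80 → 13 bp
  81–103 then 1–5 → 23 + 5 = 28 bp
Sorted largest to smallest: 28, 28, 23, 13, 11 bp.

28, 28, 23, 13, 11 bp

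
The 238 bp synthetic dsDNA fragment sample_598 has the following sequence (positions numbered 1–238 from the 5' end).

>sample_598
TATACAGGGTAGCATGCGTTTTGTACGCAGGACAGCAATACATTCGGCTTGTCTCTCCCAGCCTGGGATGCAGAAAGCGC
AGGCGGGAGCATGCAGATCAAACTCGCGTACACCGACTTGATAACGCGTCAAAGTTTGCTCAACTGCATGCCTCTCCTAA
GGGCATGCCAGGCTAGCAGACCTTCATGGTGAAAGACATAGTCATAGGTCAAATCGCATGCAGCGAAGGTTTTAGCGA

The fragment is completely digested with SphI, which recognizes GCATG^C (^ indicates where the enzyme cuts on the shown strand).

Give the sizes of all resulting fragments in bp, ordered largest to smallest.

SphI sites (GCATGC) start at positions 12, 89, 146, 163, 216.
SphI cuts after base 5 of each site (before the last base), so after positions 16, 93, 150, 167, 220.
Linear molecule, 5 cuts → 6 fragments:
  1–16 → 16 bp
  17–93 → 77 bp
  94–150 → 57 bp
  151–167 → 17 bp
  168–220 → 53 bp
  221–238 → 18 bp
Sorted largest to smallest: 77, 57, 53, 18, 17, 16 bp.

77, 57, 53, 18, 17, 16 bp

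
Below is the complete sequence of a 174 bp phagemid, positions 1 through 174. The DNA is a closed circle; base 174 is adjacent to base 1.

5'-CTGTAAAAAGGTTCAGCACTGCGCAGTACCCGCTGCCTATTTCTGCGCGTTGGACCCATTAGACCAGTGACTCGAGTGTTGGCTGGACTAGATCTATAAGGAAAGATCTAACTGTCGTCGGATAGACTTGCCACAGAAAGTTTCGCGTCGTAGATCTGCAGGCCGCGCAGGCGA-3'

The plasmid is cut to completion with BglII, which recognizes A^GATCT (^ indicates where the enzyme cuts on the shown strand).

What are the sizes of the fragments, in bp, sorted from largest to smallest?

112, 48, 14 bp

BglII sites (AGATCT) start at positions 90, 104, 152.
BglII cuts after the first base of each site, so after positions 90, 104, 152.
Circular molecule, 3 cuts → 3 fragments:
  91–104 → 14 bp
  105–152 → 48 bp
  153–174 then 1–90 → 22 + 90 = 112 bp
Sorted largest to smallest: 112, 48, 14 bp.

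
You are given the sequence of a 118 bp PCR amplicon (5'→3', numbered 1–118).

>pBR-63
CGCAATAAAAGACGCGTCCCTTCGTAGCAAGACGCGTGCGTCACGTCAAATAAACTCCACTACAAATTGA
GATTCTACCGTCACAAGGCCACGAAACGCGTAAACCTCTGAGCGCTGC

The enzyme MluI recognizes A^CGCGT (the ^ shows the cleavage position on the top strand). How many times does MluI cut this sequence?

ACGCGT occurs starting at positions 12, 32, 96.
MluI cuts at 3 sites.

3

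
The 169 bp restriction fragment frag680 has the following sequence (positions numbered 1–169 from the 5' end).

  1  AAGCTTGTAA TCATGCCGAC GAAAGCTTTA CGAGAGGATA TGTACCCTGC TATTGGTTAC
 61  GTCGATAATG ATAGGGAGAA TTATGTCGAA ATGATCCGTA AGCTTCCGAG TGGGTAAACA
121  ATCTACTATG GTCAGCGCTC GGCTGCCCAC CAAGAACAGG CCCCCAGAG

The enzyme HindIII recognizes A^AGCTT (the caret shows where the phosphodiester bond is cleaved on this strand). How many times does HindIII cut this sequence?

AAGCTT occurs starting at positions 1, 23, 100.
HindIII cuts at 3 sites.

3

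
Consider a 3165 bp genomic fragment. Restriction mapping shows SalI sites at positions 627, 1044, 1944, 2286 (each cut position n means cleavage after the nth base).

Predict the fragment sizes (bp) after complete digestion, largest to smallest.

Linear molecule, 4 cuts → 5 fragments:
  627 − 0 = 627 bp
  1044 − 627 = 417 bp
  1944 − 1044 = 900 bp
  2286 − 1944 = 342 bp
  3165 − 2286 = 879 bp
Sorted largest to smallest: 900, 879, 627, 417, 342 bp.

900, 879, 627, 417, 342 bp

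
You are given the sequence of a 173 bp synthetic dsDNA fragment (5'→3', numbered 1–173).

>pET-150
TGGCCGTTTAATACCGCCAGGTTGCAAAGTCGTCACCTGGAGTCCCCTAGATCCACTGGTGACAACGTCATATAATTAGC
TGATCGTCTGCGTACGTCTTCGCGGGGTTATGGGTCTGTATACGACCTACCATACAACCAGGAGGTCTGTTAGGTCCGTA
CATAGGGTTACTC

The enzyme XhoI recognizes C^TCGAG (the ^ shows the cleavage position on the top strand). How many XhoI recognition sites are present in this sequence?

No occurrence of CTCGAG is present in the sequence.
XhoI does not cut: 0 sites.

0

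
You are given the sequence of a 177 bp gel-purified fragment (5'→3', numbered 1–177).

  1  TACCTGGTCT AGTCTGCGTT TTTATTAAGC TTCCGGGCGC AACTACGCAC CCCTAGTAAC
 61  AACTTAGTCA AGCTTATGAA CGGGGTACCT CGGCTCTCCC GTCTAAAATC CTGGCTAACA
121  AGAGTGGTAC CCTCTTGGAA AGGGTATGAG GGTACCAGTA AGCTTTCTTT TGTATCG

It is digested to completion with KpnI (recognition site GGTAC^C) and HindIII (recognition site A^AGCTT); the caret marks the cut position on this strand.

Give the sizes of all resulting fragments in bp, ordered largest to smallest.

KpnI sites (GGTACC) start at positions 84, 126, 151.
KpnI cuts after base 5 of each site (before the last base), so after positions 88, 130, 155.
HindIII sites (AAGCTT) start at positions 27, 70, 160.
HindIII cuts after the first base of each site, so after positions 27, 70, 160.
Combined cut positions: 27, 70, 88, 130, 155, 160.
Linear molecule, 6 cuts → 7 fragments:
  1–27 → 27 bp
  28–70 → 43 bp
  71–88 → 18 bp
  89–130 → 42 bp
  131–155 → 25 bp
  156–160 → 5 bp
  161–177 → 17 bp
Sorted largest to smallest: 43, 42, 27, 25, 18, 17, 5 bp.

43, 42, 27, 25, 18, 17, 5 bp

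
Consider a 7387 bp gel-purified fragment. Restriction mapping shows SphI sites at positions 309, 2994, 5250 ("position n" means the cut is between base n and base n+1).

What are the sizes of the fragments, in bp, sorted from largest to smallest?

2685, 2256, 2137, 309 bp

Linear molecule, 3 cuts → 4 fragments:
  309 − 0 = 309 bp
  2994 − 309 = 2685 bp
  5250 − 2994 = 2256 bp
  7387 − 5250 = 2137 bp
Sorted largest to smallest: 2685, 2256, 2137, 309 bp.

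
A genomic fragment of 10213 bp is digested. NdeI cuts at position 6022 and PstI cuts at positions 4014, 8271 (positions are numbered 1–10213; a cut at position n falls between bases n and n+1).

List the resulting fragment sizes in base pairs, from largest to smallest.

Combined cut positions (sorted): 4014, 6022, 8271.
Linear molecule, 3 cuts → 4 fragments:
  4014 − 0 = 4014 bp
  6022 − 4014 = 2008 bp
  8271 − 6022 = 2249 bp
  10213 − 8271 = 1942 bp
Sorted largest to smallest: 4014, 2249, 2008, 1942 bp.

4014, 2249, 2008, 1942 bp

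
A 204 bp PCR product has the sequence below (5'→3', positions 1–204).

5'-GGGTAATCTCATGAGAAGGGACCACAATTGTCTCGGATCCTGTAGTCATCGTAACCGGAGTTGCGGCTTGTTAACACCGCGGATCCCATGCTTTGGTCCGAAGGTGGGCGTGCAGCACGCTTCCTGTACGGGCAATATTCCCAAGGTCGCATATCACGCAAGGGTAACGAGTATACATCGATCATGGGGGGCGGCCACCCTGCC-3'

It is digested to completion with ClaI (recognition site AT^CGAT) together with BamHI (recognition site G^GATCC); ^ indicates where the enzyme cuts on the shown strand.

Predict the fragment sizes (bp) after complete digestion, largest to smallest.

97, 46, 35, 26 bp

The ClaI site (ATCGAT) starts at position 177.
ClaI cuts after base 2 of each site, so after position 178.
BamHI sites (GGATCC) start at positions 35, 81.
BamHI cuts after the first base of each site, so after positions 35, 81.
Combined cut positions: 35, 81, 178.
Linear molecule, 3 cuts → 4 fragments:
  1–35 → 35 bp
  36–81 → 46 bp
  82–178 → 97 bp
  179–204 → 26 bp
Sorted largest to smallest: 97, 46, 35, 26 bp.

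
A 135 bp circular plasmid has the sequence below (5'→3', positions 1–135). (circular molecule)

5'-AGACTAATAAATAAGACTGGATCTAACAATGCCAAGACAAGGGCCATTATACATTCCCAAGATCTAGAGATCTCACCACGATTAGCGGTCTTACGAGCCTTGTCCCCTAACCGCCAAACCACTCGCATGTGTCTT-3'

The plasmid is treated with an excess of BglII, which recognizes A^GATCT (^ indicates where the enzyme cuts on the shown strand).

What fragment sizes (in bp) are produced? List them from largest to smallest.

127, 8 bp

BglII sites (AGATCT) start at positions 60, 68.
BglII cuts after the first base of each site, so after positions 60, 68.
Circular molecule, 2 cuts → 2 fragments:
  61–68 → 8 bp
  69–135 then 1–60 → 67 + 60 = 127 bp
Sorted largest to smallest: 127, 8 bp.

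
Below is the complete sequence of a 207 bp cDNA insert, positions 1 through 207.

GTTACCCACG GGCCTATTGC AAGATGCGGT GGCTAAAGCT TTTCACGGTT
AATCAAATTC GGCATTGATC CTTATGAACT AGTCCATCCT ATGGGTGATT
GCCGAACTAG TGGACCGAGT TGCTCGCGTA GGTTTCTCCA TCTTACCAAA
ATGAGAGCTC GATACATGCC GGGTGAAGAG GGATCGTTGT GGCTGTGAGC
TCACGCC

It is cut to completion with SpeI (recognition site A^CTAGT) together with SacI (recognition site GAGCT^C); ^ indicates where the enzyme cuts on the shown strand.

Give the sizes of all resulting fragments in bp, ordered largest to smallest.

SpeI sites (ACTAGT) start at positions 78, 106.
SpeI cuts after the first base of each site, so after positions 78, 106.
SacI sites (GAGCTC) start at positions 155, 197.
SacI cuts after base 5 of each site (before the last base), so after positions 159, 201.
Combined cut positions: 78, 106, 159, 201.
Linear molecule, 4 cuts → 5 fragments:
  1–78 → 78 bp
  79–106 → 28 bp
  107–159 → 53 bp
  160–201 → 42 bp
  202–207 → 6 bp
Sorted largest to smallest: 78, 53, 42, 28, 6 bp.

78, 53, 42, 28, 6 bp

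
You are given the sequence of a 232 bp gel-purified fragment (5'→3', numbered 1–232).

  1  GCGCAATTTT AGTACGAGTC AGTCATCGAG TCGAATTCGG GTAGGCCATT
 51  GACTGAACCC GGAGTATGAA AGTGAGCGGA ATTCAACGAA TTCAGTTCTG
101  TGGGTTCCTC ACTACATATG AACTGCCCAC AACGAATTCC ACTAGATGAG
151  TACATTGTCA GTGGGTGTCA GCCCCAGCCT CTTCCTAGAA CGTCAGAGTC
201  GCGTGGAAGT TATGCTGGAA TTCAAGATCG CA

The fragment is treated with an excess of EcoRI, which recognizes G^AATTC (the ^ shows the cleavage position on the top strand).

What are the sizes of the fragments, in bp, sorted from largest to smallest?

EcoRI sites (GAATTC) start at positions 33, 79, 88, 134, 218.
EcoRI cuts after the first base of each site, so after positions 33, 79, 88, 134, 218.
Linear molecule, 5 cuts → 6 fragments:
  1–33 → 33 bp
  34–79 → 46 bp
  80–88 → 9 bp
  89–134 → 46 bp
  135–218 → 84 bp
  219–232 → 14 bp
Sorted largest to smallest: 84, 46, 46, 33, 14, 9 bp.

84, 46, 46, 33, 14, 9 bp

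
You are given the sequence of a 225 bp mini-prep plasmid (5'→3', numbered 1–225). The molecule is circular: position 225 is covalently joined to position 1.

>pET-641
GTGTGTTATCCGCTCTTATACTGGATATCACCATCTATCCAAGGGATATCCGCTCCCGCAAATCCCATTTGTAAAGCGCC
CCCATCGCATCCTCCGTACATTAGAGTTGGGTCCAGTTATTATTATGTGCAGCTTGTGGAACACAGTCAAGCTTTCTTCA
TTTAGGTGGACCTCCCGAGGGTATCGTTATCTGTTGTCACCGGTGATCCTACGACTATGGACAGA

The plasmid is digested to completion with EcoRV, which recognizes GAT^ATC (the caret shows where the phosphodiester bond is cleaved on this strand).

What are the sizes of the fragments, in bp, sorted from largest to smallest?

204, 21 bp

EcoRV sites (GATATC) start at positions 24, 45.
EcoRV cuts after base 3 of each site, so after positions 26, 47.
Circular molecule, 2 cuts → 2 fragments:
  27–47 → 21 bp
  48–225 then 1–26 → 178 + 26 = 204 bp
Sorted largest to smallest: 204, 21 bp.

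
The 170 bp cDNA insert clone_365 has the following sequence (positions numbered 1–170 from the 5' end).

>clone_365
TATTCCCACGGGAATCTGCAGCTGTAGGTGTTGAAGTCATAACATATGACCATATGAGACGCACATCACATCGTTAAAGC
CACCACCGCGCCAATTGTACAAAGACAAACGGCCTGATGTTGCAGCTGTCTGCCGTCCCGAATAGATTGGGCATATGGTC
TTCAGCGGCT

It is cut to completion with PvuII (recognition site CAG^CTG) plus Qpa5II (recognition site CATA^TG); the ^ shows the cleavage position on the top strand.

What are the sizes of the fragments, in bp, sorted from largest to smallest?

PvuII sites (CAGCTG) start at positions 19, 123.
PvuII cuts after base 3 of each site, so after positions 21, 125.
Qpa5II sites (CATATG) start at positions 43, 51, 152.
Qpa5II cuts after base 4 of each site, so after positions 46, 54, 155.
Combined cut positions: 21, 46, 54, 125, 155.
Linear molecule, 5 cuts → 6 fragments:
  1–21 → 21 bp
  22–46 → 25 bp
  47–54 → 8 bp
  55–125 → 71 bp
  126–155 → 30 bp
  156–170 → 15 bp
Sorted largest to smallest: 71, 30, 25, 21, 15, 8 bp.

71, 30, 25, 21, 15, 8 bp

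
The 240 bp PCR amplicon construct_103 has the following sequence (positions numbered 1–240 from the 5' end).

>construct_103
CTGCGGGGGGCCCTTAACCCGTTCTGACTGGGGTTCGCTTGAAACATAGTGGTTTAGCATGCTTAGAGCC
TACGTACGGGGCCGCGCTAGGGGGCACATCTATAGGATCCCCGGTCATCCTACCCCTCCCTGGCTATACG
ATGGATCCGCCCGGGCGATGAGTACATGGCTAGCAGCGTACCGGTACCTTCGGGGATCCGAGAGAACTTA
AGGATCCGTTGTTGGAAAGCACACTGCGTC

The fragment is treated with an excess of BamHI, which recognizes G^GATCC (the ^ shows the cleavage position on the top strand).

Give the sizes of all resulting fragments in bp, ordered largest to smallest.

BamHI sites (GGATCC) start at positions 105, 143, 194, 212.
BamHI cuts after the first base of each site, so after positions 105, 143, 194, 212.
Linear molecule, 4 cuts → 5 fragments:
  1–105 → 105 bp
  106–143 → 38 bp
  144–194 → 51 bp
  195–212 → 18 bp
  213–240 → 28 bp
Sorted largest to smallest: 105, 51, 38, 28, 18 bp.

105, 51, 38, 28, 18 bp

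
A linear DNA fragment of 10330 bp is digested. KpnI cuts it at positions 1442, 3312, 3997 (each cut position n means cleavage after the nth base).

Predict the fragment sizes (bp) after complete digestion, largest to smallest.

6333, 1870, 1442, 685 bp

Linear molecule, 3 cuts → 4 fragments:
  1442 − 0 = 1442 bp
  3312 − 1442 = 1870 bp
  3997 − 3312 = 685 bp
  10330 − 3997 = 6333 bp
Sorted largest to smallest: 6333, 1870, 1442, 685 bp.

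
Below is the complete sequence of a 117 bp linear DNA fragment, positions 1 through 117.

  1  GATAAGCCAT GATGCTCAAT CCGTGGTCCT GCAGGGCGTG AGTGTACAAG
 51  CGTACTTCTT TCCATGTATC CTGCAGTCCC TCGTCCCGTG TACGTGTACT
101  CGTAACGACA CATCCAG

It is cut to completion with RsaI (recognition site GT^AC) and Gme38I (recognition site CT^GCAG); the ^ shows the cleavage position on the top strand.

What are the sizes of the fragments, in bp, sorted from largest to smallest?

30, 20, 19, 19, 15, 8, 6 bp

RsaI sites (GTAC) start at positions 44, 52, 90, 96.
RsaI cuts after base 2 of each site, so after positions 45, 53, 91, 97.
Gme38I sites (CTGCAG) start at positions 29, 71.
Gme38I cuts after base 2 of each site, so after positions 30, 72.
Combined cut positions: 30, 45, 53, 72, 91, 97.
Linear molecule, 6 cuts → 7 fragments:
  1–30 → 30 bp
  31–45 → 15 bp
  46–53 → 8 bp
  54–72 → 19 bp
  73–91 → 19 bp
  92–97 → 6 bp
  98–117 → 20 bp
Sorted largest to smallest: 30, 20, 19, 19, 15, 8, 6 bp.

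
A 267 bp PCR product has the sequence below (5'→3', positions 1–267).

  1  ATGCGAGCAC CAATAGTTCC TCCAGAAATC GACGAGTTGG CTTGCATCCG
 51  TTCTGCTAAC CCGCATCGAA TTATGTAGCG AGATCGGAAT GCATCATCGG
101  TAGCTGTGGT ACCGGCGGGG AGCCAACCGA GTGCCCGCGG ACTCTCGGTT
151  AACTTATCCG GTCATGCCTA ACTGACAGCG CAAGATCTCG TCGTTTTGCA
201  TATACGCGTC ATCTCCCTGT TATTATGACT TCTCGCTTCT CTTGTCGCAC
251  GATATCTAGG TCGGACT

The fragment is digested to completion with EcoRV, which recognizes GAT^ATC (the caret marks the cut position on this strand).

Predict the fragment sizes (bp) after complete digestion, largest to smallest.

The EcoRV site (GATATC) starts at position 251.
EcoRV cuts after base 3 of each site, so after position 253.
Linear molecule, 1 cut → 2 fragments:
  1–253 → 253 bp
  254–267 → 14 bp
Sorted largest to smallest: 253, 14 bp.

253, 14 bp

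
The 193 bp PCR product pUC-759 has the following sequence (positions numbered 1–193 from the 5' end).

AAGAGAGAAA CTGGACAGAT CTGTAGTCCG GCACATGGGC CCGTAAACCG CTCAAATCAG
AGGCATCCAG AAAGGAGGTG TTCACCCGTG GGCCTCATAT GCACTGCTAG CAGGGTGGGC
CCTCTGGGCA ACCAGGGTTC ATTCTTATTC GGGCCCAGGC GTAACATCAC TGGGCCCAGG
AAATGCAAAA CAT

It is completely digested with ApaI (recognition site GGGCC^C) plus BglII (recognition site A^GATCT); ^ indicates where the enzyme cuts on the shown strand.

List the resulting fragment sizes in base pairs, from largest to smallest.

80, 34, 24, 21, 17, 17 bp

ApaI sites (GGGCCC) start at positions 37, 117, 151, 172.
ApaI cuts after base 5 of each site (before the last base), so after positions 41, 121, 155, 176.
The BglII site (AGATCT) starts at position 17.
BglII cuts after the first base of each site, so after position 17.
Combined cut positions: 17, 41, 121, 155, 176.
Linear molecule, 5 cuts → 6 fragments:
  1–17 → 17 bp
  18–41 → 24 bp
  42–121 → 80 bp
  122–155 → 34 bp
  156–176 → 21 bp
  177–193 → 17 bp
Sorted largest to smallest: 80, 34, 24, 21, 17, 17 bp.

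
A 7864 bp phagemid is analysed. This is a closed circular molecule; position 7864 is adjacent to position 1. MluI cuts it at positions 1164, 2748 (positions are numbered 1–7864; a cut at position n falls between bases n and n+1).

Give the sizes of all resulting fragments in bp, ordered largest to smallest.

Circular molecule, 2 cuts → 2 fragments:
  2748 − 1164 = 1584 bp
  wrap: 7864 − 2748 + 1164 = 6280 bp
Sorted largest to smallest: 6280, 1584 bp.

6280, 1584 bp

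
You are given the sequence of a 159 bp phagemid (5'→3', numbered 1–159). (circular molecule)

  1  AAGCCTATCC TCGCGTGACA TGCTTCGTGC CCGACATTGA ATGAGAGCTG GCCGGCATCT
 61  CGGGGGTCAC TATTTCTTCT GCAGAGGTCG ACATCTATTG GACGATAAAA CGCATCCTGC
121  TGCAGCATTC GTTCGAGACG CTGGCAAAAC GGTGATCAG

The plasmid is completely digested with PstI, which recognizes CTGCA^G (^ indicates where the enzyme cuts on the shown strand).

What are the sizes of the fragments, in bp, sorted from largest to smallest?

118, 41 bp

PstI sites (CTGCAG) start at positions 79, 120.
PstI cuts after base 5 of each site (before the last base), so after positions 83, 124.
Circular molecule, 2 cuts → 2 fragments:
  84–124 → 41 bp
  125–159 then 1–83 → 35 + 83 = 118 bp
Sorted largest to smallest: 118, 41 bp.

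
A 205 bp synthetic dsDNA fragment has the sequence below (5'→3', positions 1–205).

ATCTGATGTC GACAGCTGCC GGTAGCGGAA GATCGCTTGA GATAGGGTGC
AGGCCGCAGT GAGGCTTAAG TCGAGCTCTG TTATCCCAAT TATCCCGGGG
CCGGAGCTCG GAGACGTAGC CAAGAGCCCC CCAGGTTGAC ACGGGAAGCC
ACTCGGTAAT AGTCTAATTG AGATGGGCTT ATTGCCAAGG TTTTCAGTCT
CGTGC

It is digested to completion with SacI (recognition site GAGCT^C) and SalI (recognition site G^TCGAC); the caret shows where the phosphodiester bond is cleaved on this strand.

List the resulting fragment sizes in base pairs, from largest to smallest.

SacI sites (GAGCTC) start at positions 73, 104.
SacI cuts after base 5 of each site (before the last base), so after positions 77, 108.
The SalI site (GTCGAC) starts at position 8.
SalI cuts after the first base of each site, so after position 8.
Combined cut positions: 8, 77, 108.
Linear molecule, 3 cuts → 4 fragments:
  1–8 → 8 bp
  9–77 → 69 bp
  78–108 → 31 bp
  109–205 → 97 bp
Sorted largest to smallest: 97, 69, 31, 8 bp.

97, 69, 31, 8 bp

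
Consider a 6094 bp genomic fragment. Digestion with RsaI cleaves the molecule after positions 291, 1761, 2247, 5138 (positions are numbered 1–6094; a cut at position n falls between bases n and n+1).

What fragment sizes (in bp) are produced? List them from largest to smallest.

2891, 1470, 956, 486, 291 bp

Linear molecule, 4 cuts → 5 fragments:
  291 − 0 = 291 bp
  1761 − 291 = 1470 bp
  2247 − 1761 = 486 bp
  5138 − 2247 = 2891 bp
  6094 − 5138 = 956 bp
Sorted largest to smallest: 2891, 1470, 956, 486, 291 bp.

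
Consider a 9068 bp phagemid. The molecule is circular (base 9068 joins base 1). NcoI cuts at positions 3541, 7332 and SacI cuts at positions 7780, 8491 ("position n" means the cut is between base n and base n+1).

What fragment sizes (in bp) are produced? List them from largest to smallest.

Combined cut positions (sorted): 3541, 7332, 7780, 8491.
Circular molecule, 4 cuts → 4 fragments:
  7332 − 3541 = 3791 bp
  7780 − 7332 = 448 bp
  8491 − 7780 = 711 bp
  wrap: 9068 − 8491 + 3541 = 4118 bp
Sorted largest to smallest: 4118, 3791, 711, 448 bp.

4118, 3791, 711, 448 bp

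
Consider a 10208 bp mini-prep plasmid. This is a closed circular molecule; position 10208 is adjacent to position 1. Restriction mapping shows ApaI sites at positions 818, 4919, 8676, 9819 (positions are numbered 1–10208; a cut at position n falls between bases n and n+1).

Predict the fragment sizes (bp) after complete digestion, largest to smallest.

4101, 3757, 1207, 1143 bp

Circular molecule, 4 cuts → 4 fragments:
  4919 − 818 = 4101 bp
  8676 − 4919 = 3757 bp
  9819 − 8676 = 1143 bp
  wrap: 10208 − 9819 + 818 = 1207 bp
Sorted largest to smallest: 4101, 3757, 1207, 1143 bp.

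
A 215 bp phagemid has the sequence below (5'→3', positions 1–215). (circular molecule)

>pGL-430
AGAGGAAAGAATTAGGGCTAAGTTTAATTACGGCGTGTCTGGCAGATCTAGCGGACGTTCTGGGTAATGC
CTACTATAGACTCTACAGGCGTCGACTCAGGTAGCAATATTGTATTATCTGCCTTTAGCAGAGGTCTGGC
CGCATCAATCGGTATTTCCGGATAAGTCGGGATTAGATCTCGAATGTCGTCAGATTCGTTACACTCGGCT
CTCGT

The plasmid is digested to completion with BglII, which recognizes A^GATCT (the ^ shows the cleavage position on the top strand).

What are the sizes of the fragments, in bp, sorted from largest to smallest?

131, 84 bp

BglII sites (AGATCT) start at positions 44, 175.
BglII cuts after the first base of each site, so after positions 44, 175.
Circular molecule, 2 cuts → 2 fragments:
  45–175 → 131 bp
  176–215 then 1–44 → 40 + 44 = 84 bp
Sorted largest to smallest: 131, 84 bp.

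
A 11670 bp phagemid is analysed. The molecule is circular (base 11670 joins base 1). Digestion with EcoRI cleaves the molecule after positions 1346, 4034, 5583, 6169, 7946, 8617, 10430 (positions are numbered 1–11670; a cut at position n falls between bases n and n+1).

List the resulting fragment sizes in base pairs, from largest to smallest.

2688, 2586, 1813, 1777, 1549, 671, 586 bp

Circular molecule, 7 cuts → 7 fragments:
  4034 − 1346 = 2688 bp
  5583 − 4034 = 1549 bp
  6169 − 5583 = 586 bp
  7946 − 6169 = 1777 bp
  8617 − 7946 = 671 bp
  10430 − 8617 = 1813 bp
  wrap: 11670 − 10430 + 1346 = 2586 bp
Sorted largest to smallest: 2688, 2586, 1813, 1777, 1549, 671, 586 bp.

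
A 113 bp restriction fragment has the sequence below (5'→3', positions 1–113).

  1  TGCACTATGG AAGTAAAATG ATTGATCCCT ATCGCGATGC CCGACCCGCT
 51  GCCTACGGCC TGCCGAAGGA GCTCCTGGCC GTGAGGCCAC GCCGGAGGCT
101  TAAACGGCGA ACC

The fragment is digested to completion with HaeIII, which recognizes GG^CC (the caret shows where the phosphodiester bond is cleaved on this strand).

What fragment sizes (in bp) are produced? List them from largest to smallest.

58, 27, 20, 8 bp

HaeIII sites (GGCC) start at positions 57, 77, 85.
HaeIII cuts after base 2 of each site, so after positions 58, 78, 86.
Linear molecule, 3 cuts → 4 fragments:
  1–58 → 58 bp
  59–78 → 20 bp
  79–86 → 8 bp
  87–113 → 27 bp
Sorted largest to smallest: 58, 27, 20, 8 bp.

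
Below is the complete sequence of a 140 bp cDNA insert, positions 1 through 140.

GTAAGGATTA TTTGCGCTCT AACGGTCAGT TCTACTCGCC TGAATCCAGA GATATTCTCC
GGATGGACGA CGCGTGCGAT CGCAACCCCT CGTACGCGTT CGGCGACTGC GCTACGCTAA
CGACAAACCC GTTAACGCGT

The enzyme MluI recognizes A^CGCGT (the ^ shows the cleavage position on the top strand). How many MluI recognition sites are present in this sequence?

ACGCGT occurs starting at positions 70, 94, 135.
MluI cuts at 3 sites.

3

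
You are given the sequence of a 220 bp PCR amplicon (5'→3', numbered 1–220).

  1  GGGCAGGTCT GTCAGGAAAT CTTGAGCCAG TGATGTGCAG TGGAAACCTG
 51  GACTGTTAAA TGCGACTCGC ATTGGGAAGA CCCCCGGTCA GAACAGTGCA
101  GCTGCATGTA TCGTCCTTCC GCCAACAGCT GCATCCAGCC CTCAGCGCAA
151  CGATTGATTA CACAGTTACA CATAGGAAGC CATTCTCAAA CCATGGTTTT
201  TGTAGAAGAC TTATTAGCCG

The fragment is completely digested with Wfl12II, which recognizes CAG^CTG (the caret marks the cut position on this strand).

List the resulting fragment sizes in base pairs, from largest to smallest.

Wfl12II sites (CAGCTG) start at positions 99, 126.
Wfl12II cuts after base 3 of each site, so after positions 101, 128.
Linear molecule, 2 cuts → 3 fragments:
  1–101 → 101 bp
  102–128 → 27 bp
  129–220 → 92 bp
Sorted largest to smallest: 101, 92, 27 bp.

101, 92, 27 bp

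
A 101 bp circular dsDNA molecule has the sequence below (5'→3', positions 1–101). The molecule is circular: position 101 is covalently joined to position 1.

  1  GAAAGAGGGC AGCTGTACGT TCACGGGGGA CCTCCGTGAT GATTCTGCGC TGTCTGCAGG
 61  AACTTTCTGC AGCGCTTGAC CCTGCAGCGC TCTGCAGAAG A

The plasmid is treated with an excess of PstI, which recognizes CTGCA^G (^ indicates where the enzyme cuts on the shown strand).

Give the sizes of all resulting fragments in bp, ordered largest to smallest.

63, 15, 13, 10 bp

PstI sites (CTGCAG) start at positions 54, 67, 82, 92.
PstI cuts after base 5 of each site (before the last base), so after positions 58, 71, 86, 96.
Circular molecule, 4 cuts → 4 fragments:
  59–71 → 13 bp
  72–86 → 15 bp
  87–96 → 10 bp
  97–101 then 1–58 → 5 + 58 = 63 bp
Sorted largest to smallest: 63, 15, 13, 10 bp.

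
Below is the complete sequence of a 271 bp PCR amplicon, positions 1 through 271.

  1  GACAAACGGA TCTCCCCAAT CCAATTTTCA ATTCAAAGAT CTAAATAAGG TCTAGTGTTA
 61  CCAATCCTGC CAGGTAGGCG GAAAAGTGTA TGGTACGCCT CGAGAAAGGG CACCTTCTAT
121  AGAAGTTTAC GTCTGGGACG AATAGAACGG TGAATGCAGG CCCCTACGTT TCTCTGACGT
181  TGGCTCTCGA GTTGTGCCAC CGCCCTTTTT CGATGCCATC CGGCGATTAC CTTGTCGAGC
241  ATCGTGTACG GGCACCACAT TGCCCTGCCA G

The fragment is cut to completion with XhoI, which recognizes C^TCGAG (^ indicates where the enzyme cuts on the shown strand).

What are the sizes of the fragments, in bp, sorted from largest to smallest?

99, 87, 85 bp

XhoI sites (CTCGAG) start at positions 99, 186.
XhoI cuts after the first base of each site, so after positions 99, 186.
Linear molecule, 2 cuts → 3 fragments:
  1–99 → 99 bp
  100–186 → 87 bp
  187–271 → 85 bp
Sorted largest to smallest: 99, 87, 85 bp.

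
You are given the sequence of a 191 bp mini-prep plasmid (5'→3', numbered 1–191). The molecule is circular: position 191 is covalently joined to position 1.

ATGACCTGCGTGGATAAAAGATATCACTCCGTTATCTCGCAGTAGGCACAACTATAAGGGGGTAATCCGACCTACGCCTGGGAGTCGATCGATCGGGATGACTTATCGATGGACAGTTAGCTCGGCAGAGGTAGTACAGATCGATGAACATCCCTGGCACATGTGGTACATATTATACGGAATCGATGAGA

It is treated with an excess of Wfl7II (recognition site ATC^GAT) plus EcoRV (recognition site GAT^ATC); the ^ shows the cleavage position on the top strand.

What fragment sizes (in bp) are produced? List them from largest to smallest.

68, 42, 35, 29, 17 bp

Wfl7II sites (ATCGAT) start at positions 88, 105, 140, 182.
Wfl7II cuts after base 3 of each site, so after positions 90, 107, 142, 184.
The EcoRV site (GATATC) starts at position 20.
EcoRV cuts after base 3 of each site, so after position 22.
Combined cut positions: 22, 90, 107, 142, 184.
Circular molecule, 5 cuts → 5 fragments:
  23–90 → 68 bp
  91–107 → 17 bp
  108–142 → 35 bp
  143–184 → 42 bp
  185–191 then 1–22 → 7 + 22 = 29 bp
Sorted largest to smallest: 68, 42, 35, 29, 17 bp.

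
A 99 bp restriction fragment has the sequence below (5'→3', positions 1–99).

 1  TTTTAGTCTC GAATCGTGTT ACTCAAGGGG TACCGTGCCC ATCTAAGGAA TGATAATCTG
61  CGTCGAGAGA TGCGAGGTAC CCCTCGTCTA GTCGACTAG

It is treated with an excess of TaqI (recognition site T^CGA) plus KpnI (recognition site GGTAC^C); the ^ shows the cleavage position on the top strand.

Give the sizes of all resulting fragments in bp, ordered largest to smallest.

TaqI sites (TCGA) start at positions 9, 63, 92.
TaqI cuts after the first base of each site, so after positions 9, 63, 92.
KpnI sites (GGTACC) start at positions 29, 76.
KpnI cuts after base 5 of each site (before the last base), so after positions 33, 80.
Combined cut positions: 9, 33, 63, 80, 92.
Linear molecule, 5 cuts → 6 fragments:
  1–9 → 9 bp
  10–33 → 24 bp
  34–63 → 30 bp
  64–80 → 17 bp
  81–92 → 12 bp
  93–99 → 7 bp
Sorted largest to smallest: 30, 24, 17, 12, 9, 7 bp.

30, 24, 17, 12, 9, 7 bp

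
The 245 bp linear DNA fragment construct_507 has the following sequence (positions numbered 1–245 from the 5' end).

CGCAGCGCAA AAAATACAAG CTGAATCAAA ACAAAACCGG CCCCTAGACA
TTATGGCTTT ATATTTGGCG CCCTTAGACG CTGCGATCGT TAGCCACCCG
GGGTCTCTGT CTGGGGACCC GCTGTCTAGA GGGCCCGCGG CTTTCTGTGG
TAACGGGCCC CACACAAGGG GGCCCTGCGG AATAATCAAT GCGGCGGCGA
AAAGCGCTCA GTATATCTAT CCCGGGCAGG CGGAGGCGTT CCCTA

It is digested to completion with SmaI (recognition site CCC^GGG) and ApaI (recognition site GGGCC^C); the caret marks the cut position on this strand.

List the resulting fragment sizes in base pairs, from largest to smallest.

99, 49, 36, 24, 22, 15 bp

SmaI sites (CCCGGG) start at positions 97, 221.
SmaI cuts after base 3 of each site, so after positions 99, 223.
ApaI sites (GGGCCC) start at positions 131, 155, 170.
ApaI cuts after base 5 of each site (before the last base), so after positions 135, 159, 174.
Combined cut positions: 99, 135, 159, 174, 223.
Linear molecule, 5 cuts → 6 fragments:
  1–99 → 99 bp
  100–135 → 36 bp
  136–159 → 24 bp
  160–174 → 15 bp
  175–223 → 49 bp
  224–245 → 22 bp
Sorted largest to smallest: 99, 49, 36, 24, 22, 15 bp.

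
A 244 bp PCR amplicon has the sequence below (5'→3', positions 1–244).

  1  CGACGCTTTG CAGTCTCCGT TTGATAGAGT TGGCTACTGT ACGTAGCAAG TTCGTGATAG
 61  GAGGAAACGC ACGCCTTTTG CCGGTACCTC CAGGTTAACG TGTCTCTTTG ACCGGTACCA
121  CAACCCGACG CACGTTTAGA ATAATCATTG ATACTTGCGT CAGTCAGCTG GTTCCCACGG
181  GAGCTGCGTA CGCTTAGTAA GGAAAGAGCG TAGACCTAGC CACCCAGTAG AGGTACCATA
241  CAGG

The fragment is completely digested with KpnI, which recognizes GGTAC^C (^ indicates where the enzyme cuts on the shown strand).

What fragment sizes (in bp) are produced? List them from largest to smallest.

KpnI sites (GGTACC) start at positions 83, 114, 232.
KpnI cuts after base 5 of each site (before the last base), so after positions 87, 118, 236.
Linear molecule, 3 cuts → 4 fragments:
  1–87 → 87 bp
  88–118 → 31 bp
  119–236 → 118 bp
  237–244 → 8 bp
Sorted largest to smallest: 118, 87, 31, 8 bp.

118, 87, 31, 8 bp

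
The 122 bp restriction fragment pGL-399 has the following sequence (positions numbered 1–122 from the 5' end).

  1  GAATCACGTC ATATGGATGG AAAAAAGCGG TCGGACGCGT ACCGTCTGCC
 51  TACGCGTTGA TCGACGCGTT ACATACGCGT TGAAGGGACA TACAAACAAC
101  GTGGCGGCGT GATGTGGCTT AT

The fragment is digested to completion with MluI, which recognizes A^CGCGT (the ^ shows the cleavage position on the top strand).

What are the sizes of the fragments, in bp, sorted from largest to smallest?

47, 35, 17, 12, 11 bp

MluI sites (ACGCGT) start at positions 35, 52, 64, 75.
MluI cuts after the first base of each site, so after positions 35, 52, 64, 75.
Linear molecule, 4 cuts → 5 fragments:
  1–35 → 35 bp
  36–52 → 17 bp
  53–64 → 12 bp
  65–75 → 11 bp
  76–122 → 47 bp
Sorted largest to smallest: 47, 35, 17, 12, 11 bp.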